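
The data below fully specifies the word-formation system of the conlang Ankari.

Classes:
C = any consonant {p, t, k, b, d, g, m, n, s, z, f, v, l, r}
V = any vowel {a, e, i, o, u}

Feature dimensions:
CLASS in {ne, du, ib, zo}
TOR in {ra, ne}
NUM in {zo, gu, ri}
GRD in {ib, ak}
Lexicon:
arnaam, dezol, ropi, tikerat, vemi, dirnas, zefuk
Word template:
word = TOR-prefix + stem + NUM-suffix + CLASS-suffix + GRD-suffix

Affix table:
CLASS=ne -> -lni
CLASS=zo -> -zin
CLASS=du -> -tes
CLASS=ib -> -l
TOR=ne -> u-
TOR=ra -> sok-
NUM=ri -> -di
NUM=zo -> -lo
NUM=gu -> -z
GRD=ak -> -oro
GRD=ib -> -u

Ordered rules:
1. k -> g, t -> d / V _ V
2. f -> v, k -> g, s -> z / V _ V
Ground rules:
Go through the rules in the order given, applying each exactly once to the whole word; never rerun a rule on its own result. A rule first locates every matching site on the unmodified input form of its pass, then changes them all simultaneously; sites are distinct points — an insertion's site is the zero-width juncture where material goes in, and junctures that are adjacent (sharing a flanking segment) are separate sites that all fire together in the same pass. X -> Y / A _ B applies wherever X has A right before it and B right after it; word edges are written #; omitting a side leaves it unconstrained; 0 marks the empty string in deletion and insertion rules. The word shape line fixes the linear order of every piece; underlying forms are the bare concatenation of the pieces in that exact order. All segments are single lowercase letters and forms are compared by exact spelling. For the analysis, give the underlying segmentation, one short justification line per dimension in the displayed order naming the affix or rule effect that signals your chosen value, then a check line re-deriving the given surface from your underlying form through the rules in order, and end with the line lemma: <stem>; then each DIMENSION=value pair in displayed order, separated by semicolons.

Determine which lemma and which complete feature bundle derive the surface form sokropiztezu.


underlying: sok-ropi-z-tes-u
CLASS=du - signalled by the affix -tes
TOR=ra - signalled by the affix sok-
NUM=gu - signalled by the affix -z
GRD=ib - signalled by the affix -u
check: sokropiztesu -> sokropiztesu -> sokropiztezu
lemma: ropi; CLASS=du; TOR=ra; NUM=gu; GRD=ib


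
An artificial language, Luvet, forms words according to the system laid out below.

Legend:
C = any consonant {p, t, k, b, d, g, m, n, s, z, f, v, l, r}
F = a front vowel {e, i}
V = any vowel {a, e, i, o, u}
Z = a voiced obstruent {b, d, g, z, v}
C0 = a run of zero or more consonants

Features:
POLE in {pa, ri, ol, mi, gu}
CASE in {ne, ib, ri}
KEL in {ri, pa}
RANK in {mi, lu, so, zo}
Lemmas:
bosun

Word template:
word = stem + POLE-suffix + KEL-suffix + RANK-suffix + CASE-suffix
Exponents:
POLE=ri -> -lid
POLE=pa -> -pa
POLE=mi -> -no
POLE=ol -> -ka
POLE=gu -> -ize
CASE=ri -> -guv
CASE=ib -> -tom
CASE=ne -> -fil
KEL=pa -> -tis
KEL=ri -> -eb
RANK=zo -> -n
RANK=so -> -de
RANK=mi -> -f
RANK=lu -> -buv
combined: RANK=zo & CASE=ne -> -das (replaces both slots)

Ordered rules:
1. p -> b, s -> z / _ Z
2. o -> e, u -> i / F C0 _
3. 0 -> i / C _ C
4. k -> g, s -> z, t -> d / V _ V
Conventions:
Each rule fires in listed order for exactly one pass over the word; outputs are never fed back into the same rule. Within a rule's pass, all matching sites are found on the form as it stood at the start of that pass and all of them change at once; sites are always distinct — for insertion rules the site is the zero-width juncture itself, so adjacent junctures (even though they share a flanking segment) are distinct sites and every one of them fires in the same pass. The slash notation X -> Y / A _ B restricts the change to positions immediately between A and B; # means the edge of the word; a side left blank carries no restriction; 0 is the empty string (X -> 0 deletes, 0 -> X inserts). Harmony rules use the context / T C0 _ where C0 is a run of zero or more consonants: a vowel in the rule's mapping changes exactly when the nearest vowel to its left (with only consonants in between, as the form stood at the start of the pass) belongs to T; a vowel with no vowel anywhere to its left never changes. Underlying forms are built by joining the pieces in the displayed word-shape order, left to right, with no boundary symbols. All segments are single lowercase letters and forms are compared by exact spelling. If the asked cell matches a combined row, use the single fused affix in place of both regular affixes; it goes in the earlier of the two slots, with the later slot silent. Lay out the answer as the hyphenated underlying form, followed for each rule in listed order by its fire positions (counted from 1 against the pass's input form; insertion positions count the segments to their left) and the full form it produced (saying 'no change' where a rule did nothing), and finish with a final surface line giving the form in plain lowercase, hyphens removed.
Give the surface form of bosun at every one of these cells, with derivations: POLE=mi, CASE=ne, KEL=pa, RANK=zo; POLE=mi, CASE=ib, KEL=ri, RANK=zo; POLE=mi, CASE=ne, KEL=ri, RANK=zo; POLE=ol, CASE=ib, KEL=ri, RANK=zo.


cell POLE=mi, CASE=ne, KEL=pa, RANK=zo:
underlying: bosun-no-tis-das
1. p -> b, s -> z / _ Z: fires at position(s) 10: bosunnotizdas
2. o -> e, u -> i / F C0 _: no change
3. 0 -> i / C _ C: inserts after position(s) 5, 10: bosuninotizidas
4. k -> g, s -> z, t -> d / V _ V: fires at position(s) 3, 9: bozuninodizidas
surface: bozuninodizidas

cell POLE=mi, CASE=ib, KEL=ri, RANK=zo:
underlying: bosun-no-eb-n-tom
1. p -> b, s -> z / _ Z: no change
2. o -> e, u -> i / F C0 _: fires at position(s) 12: bosunnoebntem
3. 0 -> i / C _ C: inserts after position(s) 5, 9, 10: bosuninoebinitem
4. k -> g, s -> z, t -> d / V _ V: fires at position(s) 3, 14: bozuninoebinidem
surface: bozuninoebinidem

cell POLE=mi, CASE=ne, KEL=ri, RANK=zo:
underlying: bosun-no-eb-das
1. p -> b, s -> z / _ Z: no change
2. o -> e, u -> i / F C0 _: no change
3. 0 -> i / C _ C: inserts after position(s) 5, 9: bosuninoebidas
4. k -> g, s -> z, t -> d / V _ V: fires at position(s) 3: bozuninoebidas
surface: bozuninoebidas

cell POLE=ol, CASE=ib, KEL=ri, RANK=zo:
underlying: bosun-ka-eb-n-tom
1. p -> b, s -> z / _ Z: no change
2. o -> e, u -> i / F C0 _: fires at position(s) 12: bosunkaebntem
3. 0 -> i / C _ C: inserts after position(s) 5, 9, 10: bosunikaebinitem
4. k -> g, s -> z, t -> d / V _ V: fires at position(s) 3, 7, 14: bozunigaebinidem
surface: bozunigaebinidem


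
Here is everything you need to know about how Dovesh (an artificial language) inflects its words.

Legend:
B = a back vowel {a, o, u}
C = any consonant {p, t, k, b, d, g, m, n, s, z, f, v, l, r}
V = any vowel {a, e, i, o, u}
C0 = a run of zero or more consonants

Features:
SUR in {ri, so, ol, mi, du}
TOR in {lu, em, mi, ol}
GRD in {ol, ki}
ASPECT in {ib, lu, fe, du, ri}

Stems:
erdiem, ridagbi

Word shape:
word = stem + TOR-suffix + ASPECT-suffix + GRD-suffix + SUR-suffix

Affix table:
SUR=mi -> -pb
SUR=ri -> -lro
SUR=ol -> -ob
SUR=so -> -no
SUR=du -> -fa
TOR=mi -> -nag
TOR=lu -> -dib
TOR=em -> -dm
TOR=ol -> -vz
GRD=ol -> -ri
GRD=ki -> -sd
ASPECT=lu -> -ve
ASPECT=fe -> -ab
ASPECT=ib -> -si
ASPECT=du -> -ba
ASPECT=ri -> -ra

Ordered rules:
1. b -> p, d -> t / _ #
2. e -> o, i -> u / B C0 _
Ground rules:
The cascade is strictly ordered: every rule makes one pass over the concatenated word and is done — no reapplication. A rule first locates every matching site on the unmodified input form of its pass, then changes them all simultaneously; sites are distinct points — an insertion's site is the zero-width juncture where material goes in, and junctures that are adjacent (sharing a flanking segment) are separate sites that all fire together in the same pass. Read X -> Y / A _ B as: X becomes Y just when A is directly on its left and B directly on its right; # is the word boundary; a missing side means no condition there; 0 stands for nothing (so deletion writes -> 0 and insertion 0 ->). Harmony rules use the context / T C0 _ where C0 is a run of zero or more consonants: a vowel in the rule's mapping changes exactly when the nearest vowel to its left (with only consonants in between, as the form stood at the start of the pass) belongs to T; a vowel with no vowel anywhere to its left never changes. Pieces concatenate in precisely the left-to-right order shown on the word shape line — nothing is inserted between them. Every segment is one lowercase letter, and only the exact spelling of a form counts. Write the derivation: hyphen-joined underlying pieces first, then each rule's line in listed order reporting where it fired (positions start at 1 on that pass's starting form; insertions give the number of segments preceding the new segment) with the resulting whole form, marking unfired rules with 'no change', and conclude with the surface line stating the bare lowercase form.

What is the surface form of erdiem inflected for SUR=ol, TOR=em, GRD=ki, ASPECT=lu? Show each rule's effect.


underlying: erdiem-dm-ve-sd-ob
1. b -> p, d -> t / _ #: fires at position(s) 14: erdiemdmvesdop
2. e -> o, i -> u / B C0 _: no change
surface: erdiemdmvesdop


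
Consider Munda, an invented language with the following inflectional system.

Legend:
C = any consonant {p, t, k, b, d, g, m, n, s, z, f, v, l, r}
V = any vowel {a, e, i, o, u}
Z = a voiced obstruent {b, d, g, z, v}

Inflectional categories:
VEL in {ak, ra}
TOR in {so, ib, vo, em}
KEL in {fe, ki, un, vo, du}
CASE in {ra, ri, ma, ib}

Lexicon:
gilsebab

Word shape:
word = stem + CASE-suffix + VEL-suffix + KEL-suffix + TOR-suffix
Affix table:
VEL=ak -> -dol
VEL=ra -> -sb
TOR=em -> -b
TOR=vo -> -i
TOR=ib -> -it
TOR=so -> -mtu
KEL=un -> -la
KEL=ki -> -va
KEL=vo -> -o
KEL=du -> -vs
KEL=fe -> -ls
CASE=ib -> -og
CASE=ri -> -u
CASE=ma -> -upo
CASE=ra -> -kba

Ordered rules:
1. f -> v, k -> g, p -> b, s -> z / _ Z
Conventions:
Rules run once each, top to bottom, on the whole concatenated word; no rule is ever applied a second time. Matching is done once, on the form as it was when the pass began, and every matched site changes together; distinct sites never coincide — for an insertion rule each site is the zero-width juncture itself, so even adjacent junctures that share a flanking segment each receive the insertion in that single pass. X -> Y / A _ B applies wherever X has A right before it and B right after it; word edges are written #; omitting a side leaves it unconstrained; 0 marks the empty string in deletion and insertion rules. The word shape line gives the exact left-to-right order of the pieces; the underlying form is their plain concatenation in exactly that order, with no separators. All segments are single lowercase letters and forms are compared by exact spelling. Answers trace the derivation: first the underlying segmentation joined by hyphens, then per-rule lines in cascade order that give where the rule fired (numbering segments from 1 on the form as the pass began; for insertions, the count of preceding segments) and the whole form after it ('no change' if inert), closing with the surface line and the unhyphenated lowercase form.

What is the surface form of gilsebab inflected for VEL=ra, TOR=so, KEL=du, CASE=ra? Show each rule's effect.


underlying: gilsebab-kba-sb-vs-mtu
1. f -> v, k -> g, p -> b, s -> z / _ Z: fires at position(s) 9, 12: gilsebabgbazbvsmtu
surface: gilsebabgbazbvsmtu


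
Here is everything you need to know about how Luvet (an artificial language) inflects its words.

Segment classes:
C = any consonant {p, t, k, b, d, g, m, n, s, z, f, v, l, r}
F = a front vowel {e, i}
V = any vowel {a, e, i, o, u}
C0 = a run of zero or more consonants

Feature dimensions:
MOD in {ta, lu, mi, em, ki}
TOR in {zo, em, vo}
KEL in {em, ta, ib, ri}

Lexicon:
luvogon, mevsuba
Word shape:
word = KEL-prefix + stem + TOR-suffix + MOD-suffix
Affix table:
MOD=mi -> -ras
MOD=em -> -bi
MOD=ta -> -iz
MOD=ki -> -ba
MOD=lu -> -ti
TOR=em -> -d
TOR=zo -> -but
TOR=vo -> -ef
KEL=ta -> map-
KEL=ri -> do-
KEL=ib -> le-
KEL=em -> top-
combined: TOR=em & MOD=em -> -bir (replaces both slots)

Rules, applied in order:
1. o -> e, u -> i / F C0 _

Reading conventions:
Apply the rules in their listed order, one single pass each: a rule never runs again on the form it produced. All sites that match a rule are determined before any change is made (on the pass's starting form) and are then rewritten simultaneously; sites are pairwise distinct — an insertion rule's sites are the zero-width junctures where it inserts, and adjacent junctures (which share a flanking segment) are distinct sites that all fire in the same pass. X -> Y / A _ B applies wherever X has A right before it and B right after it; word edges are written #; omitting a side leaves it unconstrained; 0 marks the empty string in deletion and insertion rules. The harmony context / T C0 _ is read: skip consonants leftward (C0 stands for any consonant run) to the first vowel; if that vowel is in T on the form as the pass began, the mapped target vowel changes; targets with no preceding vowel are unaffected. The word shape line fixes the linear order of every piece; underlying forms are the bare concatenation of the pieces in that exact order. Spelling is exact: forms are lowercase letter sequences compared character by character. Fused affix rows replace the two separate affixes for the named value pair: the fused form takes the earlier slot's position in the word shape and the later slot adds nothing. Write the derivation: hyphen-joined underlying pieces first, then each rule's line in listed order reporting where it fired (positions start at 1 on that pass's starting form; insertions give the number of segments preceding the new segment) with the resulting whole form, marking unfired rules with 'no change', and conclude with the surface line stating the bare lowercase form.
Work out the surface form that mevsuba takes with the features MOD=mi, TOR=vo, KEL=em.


underlying: top-mevsuba-ef-ras
1. o -> e, u -> i / F C0 _: fires at position(s) 8: topmevsibaefras
surface: topmevsibaefras


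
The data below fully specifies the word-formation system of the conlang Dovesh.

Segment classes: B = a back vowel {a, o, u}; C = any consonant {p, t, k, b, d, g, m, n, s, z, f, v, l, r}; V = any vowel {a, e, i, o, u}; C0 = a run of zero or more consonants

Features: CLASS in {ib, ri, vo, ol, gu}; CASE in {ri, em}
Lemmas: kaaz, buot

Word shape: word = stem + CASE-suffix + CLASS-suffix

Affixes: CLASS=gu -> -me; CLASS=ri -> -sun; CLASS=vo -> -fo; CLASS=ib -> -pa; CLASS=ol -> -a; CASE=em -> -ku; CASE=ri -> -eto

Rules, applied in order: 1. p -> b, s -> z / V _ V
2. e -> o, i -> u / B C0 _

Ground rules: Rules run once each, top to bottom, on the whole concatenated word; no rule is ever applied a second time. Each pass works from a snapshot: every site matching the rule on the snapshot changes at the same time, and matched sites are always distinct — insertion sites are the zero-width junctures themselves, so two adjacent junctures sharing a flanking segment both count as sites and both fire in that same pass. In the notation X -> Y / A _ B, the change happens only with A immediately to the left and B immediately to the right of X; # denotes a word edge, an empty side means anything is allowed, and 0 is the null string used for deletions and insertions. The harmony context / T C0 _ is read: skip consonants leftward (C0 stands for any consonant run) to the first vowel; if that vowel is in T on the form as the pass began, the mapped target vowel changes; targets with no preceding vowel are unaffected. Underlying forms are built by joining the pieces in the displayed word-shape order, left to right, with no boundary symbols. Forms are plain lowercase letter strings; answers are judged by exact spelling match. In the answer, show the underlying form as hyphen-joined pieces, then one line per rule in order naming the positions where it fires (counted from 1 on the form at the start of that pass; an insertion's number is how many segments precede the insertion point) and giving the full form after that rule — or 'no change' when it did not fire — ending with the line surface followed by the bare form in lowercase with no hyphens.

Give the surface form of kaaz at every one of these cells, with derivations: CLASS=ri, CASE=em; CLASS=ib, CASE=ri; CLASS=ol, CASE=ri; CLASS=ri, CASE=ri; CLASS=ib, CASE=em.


cell CLASS=ri, CASE=em:
underlying: kaaz-ku-sun
1. p -> b, s -> z / V _ V: fires at position(s) 7: kaazkuzun
2. e -> o, i -> u / B C0 _: no change
surface: kaazkuzun

cell CLASS=ib, CASE=ri:
underlying: kaaz-eto-pa
1. p -> b, s -> z / V _ V: fires at position(s) 8: kaazetoba
2. e -> o, i -> u / B C0 _: fires at position(s) 5: kaazotoba
surface: kaazotoba

cell CLASS=ol, CASE=ri:
underlying: kaaz-eto-a
1. p -> b, s -> z / V _ V: no change
2. e -> o, i -> u / B C0 _: fires at position(s) 5: kaazotoa
surface: kaazotoa

cell CLASS=ri, CASE=ri:
underlying: kaaz-eto-sun
1. p -> b, s -> z / V _ V: fires at position(s) 8: kaazetozun
2. e -> o, i -> u / B C0 _: fires at position(s) 5: kaazotozun
surface: kaazotozun

cell CLASS=ib, CASE=em:
underlying: kaaz-ku-pa
1. p -> b, s -> z / V _ V: fires at position(s) 7: kaazkuba
2. e -> o, i -> u / B C0 _: no change
surface: kaazkuba


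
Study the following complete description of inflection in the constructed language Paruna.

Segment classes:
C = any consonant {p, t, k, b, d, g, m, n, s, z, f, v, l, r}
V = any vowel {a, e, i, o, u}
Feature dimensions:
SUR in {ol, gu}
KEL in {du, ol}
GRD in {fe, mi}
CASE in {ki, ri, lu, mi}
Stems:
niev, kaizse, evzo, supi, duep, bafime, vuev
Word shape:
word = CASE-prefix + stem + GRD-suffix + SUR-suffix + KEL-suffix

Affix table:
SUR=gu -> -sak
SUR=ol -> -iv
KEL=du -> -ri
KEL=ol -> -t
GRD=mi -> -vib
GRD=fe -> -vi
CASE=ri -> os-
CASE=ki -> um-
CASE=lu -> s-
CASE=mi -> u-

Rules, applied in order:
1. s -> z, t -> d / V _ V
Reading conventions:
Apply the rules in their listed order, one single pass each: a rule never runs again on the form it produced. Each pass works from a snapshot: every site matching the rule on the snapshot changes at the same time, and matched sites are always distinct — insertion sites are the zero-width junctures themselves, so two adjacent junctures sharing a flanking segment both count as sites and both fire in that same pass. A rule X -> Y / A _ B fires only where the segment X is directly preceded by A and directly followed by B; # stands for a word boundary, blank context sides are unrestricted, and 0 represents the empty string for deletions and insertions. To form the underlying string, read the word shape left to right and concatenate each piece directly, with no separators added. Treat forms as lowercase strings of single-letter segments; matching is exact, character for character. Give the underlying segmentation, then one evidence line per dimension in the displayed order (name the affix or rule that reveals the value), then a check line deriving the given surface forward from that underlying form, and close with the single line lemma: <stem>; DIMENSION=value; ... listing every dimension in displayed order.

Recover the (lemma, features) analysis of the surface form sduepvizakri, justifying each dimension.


underlying: s-duep-vi-sak-ri
SUR=gu - signalled by the affix -sak
KEL=du - signalled by the affix -ri
GRD=fe - signalled by the affix -vi
CASE=lu - signalled by the affix s-
check: sduepvisakri -> sduepvizakri
lemma: duep; SUR=gu; KEL=du; GRD=fe; CASE=lu


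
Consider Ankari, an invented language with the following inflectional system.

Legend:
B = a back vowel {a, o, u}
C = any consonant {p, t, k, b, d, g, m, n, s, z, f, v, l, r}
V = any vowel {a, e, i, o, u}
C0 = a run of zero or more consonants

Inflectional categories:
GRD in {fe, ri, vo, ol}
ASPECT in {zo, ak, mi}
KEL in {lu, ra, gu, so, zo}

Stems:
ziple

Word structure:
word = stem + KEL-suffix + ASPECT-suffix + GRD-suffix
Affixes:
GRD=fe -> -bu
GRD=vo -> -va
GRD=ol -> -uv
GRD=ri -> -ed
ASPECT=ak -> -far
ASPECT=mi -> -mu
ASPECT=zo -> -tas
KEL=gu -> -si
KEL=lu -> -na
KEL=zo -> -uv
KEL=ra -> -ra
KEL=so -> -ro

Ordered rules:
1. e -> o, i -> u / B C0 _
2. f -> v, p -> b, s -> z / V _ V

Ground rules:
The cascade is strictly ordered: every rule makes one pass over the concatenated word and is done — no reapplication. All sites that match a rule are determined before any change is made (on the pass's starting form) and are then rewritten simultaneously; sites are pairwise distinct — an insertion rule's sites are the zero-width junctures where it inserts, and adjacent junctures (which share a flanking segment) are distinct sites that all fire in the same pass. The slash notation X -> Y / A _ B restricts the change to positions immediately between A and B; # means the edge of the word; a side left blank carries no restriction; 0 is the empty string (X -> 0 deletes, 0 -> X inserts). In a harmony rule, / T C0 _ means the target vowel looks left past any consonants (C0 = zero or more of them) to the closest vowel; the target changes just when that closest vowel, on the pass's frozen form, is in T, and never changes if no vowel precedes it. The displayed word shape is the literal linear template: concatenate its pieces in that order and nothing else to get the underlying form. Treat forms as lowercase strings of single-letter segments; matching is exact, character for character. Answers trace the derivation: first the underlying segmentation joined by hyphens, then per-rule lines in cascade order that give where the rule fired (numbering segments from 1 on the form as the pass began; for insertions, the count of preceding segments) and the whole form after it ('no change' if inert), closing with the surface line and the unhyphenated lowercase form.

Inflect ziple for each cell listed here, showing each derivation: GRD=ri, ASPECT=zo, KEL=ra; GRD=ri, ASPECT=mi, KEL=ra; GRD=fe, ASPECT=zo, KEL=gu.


cell GRD=ri, ASPECT=zo, KEL=ra:
underlying: ziple-ra-tas-ed
1. e -> o, i -> u / B C0 _: fires at position(s) 11: zipleratasod
2. f -> v, p -> b, s -> z / V _ V: fires at position(s) 10: zipleratazod
surface: zipleratazod

cell GRD=ri, ASPECT=mi, KEL=ra:
underlying: ziple-ra-mu-ed
1. e -> o, i -> u / B C0 _: fires at position(s) 10: zipleramuod
2. f -> v, p -> b, s -> z / V _ V: no change
surface: zipleramuod

cell GRD=fe, ASPECT=zo, KEL=gu:
underlying: ziple-si-tas-bu
1. e -> o, i -> u / B C0 _: no change
2. f -> v, p -> b, s -> z / V _ V: fires at position(s) 6: ziplezitasbu
surface: ziplezitasbu


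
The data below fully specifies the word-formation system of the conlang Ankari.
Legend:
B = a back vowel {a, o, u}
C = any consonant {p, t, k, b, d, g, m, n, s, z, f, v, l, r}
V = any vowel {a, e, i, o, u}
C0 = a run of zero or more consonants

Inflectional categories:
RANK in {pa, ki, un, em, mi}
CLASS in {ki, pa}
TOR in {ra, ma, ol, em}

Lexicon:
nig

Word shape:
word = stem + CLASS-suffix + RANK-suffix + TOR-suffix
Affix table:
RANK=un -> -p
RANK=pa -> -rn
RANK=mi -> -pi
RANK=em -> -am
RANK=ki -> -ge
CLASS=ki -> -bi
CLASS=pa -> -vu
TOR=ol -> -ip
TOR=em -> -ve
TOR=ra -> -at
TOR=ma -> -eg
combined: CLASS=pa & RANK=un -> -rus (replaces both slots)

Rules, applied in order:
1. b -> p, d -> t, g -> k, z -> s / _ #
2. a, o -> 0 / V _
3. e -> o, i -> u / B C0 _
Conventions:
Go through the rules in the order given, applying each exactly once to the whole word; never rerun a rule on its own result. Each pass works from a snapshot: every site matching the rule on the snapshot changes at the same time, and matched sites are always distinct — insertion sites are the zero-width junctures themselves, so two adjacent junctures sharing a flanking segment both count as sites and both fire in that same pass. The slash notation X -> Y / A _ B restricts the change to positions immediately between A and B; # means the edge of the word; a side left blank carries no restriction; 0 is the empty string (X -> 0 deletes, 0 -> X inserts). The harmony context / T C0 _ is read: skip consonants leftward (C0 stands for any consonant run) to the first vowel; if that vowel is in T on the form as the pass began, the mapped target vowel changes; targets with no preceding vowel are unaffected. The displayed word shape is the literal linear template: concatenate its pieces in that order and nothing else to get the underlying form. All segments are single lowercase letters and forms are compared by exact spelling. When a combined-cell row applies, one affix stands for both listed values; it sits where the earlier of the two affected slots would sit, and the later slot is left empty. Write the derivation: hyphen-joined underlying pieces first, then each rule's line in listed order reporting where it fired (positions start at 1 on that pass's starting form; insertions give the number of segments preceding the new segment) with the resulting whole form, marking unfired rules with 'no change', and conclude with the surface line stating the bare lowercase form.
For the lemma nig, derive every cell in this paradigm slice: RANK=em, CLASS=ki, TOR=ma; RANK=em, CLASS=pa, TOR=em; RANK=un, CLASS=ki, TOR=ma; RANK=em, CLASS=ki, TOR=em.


cell RANK=em, CLASS=ki, TOR=ma:
underlying: nig-bi-am-eg
1. b -> p, d -> t, g -> k, z -> s / _ #: fires at position(s) 9: nigbiamek
2. a, o -> 0 / V _: fires at position(s) 6: nigbimek
3. e -> o, i -> u / B C0 _: no change
surface: nigbimek

cell RANK=em, CLASS=pa, TOR=em:
underlying: nig-vu-am-ve
1. b -> p, d -> t, g -> k, z -> s / _ #: no change
2. a, o -> 0 / V _: fires at position(s) 6: nigvumve
3. e -> o, i -> u / B C0 _: fires at position(s) 8: nigvumvo
surface: nigvumvo

cell RANK=un, CLASS=ki, TOR=ma:
underlying: nig-bi-p-eg
1. b -> p, d -> t, g -> k, z -> s / _ #: fires at position(s) 8: nigbipek
2. a, o -> 0 / V _: no change
3. e -> o, i -> u / B C0 _: no change
surface: nigbipek

cell RANK=em, CLASS=ki, TOR=em:
underlying: nig-bi-am-ve
1. b -> p, d -> t, g -> k, z -> s / _ #: no change
2. a, o -> 0 / V _: fires at position(s) 6: nigbimve
3. e -> o, i -> u / B C0 _: no change
surface: nigbimve


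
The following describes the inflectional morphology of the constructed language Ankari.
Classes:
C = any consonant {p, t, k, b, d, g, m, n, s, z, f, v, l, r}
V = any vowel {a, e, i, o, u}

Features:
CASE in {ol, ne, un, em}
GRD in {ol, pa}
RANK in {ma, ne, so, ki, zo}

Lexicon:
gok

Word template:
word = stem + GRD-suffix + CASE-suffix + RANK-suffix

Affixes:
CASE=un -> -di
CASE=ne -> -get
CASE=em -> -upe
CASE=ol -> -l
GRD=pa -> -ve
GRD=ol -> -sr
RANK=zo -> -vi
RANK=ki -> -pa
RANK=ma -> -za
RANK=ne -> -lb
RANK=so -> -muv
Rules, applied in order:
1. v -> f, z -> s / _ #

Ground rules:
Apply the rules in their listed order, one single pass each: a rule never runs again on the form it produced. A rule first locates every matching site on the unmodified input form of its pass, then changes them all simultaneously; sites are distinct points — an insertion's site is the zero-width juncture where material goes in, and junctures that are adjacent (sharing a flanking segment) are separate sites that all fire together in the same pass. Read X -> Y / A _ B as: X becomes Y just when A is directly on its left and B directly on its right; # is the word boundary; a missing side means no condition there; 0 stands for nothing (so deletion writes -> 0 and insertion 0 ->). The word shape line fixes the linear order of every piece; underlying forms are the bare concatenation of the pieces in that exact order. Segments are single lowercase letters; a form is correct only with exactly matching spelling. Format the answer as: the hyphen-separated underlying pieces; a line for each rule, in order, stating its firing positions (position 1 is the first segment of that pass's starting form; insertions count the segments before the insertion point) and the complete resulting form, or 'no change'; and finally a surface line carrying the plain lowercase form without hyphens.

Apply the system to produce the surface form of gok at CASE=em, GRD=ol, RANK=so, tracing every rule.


underlying: gok-sr-upe-muv
1. v -> f, z -> s / _ #: fires at position(s) 11: goksrupemuf
surface: goksrupemuf


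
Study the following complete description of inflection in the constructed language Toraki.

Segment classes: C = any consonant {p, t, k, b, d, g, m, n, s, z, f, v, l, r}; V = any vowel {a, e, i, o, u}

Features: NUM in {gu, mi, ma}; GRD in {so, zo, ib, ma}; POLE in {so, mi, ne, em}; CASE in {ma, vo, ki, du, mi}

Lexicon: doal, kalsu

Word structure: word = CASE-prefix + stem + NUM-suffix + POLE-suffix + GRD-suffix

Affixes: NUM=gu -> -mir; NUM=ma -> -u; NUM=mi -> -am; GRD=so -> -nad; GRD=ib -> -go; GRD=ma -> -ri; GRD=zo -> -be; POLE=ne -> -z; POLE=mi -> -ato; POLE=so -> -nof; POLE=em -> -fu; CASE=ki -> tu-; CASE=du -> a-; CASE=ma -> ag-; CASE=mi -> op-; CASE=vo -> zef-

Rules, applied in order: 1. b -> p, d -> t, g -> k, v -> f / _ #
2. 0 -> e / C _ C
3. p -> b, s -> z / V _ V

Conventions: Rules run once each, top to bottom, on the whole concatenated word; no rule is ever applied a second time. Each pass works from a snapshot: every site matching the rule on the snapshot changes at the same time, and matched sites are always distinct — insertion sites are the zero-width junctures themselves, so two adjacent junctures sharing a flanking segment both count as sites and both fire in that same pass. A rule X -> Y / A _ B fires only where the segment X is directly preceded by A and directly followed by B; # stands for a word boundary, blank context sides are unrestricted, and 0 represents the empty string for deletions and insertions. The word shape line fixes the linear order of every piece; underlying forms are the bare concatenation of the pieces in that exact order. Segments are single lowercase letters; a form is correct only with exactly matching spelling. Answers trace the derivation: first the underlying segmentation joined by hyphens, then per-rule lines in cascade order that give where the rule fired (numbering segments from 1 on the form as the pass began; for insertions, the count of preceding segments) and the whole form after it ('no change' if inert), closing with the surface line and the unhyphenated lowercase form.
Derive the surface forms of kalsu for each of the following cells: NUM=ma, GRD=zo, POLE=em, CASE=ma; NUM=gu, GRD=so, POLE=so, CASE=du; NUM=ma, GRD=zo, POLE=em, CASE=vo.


cell NUM=ma, GRD=zo, POLE=em, CASE=ma:
underlying: ag-kalsu-u-fu-be
1. b -> p, d -> t, g -> k, v -> f / _ #: no change
2. 0 -> e / C _ C: inserts after position(s) 2, 5: agekalesuufube
3. p -> b, s -> z / V _ V: fires at position(s) 8: agekalezuufube
surface: agekalezuufube

cell NUM=gu, GRD=so, POLE=so, CASE=du:
underlying: a-kalsu-mir-nof-nad
1. b -> p, d -> t, g -> k, v -> f / _ #: fires at position(s) 15: akalsumirnofnat
2. 0 -> e / C _ C: inserts after position(s) 4, 9, 12: akalesumirenofenat
3. p -> b, s -> z / V _ V: fires at position(s) 6: akalezumirenofenat
surface: akalezumirenofenat

cell NUM=ma, GRD=zo, POLE=em, CASE=vo:
underlying: zef-kalsu-u-fu-be
1. b -> p, d -> t, g -> k, v -> f / _ #: no change
2. 0 -> e / C _ C: inserts after position(s) 3, 6: zefekalesuufube
3. p -> b, s -> z / V _ V: fires at position(s) 9: zefekalezuufube
surface: zefekalezuufube


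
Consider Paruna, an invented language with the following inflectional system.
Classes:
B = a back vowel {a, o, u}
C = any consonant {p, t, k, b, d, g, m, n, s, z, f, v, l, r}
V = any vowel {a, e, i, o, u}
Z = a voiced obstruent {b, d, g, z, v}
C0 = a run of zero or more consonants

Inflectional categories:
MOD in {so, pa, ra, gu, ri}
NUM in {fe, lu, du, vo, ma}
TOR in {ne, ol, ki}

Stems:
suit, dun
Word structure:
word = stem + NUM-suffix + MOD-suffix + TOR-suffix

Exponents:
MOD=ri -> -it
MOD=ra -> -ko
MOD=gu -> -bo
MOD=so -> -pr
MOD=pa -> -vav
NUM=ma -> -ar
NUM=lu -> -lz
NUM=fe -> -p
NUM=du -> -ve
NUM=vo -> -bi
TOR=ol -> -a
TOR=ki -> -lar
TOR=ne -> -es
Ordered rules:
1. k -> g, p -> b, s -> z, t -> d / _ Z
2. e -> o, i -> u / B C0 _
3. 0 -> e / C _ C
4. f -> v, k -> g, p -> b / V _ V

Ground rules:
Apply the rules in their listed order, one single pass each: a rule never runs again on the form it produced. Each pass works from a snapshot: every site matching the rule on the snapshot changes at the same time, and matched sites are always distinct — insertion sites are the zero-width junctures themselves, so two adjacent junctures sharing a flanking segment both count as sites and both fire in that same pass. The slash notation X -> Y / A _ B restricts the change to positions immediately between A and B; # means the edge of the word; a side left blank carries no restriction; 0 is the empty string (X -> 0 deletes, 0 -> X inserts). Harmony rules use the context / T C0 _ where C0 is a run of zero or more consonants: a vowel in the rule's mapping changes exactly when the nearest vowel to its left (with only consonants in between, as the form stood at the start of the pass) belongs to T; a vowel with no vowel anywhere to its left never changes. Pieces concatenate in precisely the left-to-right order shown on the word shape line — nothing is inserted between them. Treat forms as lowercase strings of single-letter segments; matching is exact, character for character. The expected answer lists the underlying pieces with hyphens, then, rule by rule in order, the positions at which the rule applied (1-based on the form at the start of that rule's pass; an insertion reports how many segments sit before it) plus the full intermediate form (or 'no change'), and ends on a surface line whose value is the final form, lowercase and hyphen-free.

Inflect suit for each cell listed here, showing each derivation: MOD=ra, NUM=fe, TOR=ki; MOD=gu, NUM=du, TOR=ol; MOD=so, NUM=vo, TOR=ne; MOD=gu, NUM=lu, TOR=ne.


cell MOD=ra, NUM=fe, TOR=ki:
underlying: suit-p-ko-lar
1. k -> g, p -> b, s -> z, t -> d / _ Z: no change
2. e -> o, i -> u / B C0 _: fires at position(s) 3: suutpkolar
3. 0 -> e / C _ C: inserts after position(s) 4, 5: suutepekolar
4. f -> v, k -> g, p -> b / V _ V: fires at position(s) 6, 8: suutebegolar
surface: suutebegolar

cell MOD=gu, NUM=du, TOR=ol:
underlying: suit-ve-bo-a
1. k -> g, p -> b, s -> z, t -> d / _ Z: fires at position(s) 4: suidveboa
2. e -> o, i -> u / B C0 _: fires at position(s) 3: suudveboa
3. 0 -> e / C _ C: inserts after position(s) 4: suudeveboa
4. f -> v, k -> g, p -> b / V _ V: no change
surface: suudeveboa

cell MOD=so, NUM=vo, TOR=ne:
underlying: suit-bi-pr-es
1. k -> g, p -> b, s -> z, t -> d / _ Z: fires at position(s) 4: suidbipres
2. e -> o, i -> u / B C0 _: fires at position(s) 3: suudbipres
3. 0 -> e / C _ C: inserts after position(s) 4, 7: suudebiperes
4. f -> v, k -> g, p -> b / V _ V: fires at position(s) 8: suudebiberes
surface: suudebiberes

cell MOD=gu, NUM=lu, TOR=ne:
underlying: suit-lz-bo-es
1. k -> g, p -> b, s -> z, t -> d / _ Z: no change
2. e -> o, i -> u / B C0 _: fires at position(s) 3, 9: suutlzboos
3. 0 -> e / C _ C: inserts after position(s) 4, 5, 6: suutelezeboos
4. f -> v, k -> g, p -> b / V _ V: no change
surface: suutelezeboos


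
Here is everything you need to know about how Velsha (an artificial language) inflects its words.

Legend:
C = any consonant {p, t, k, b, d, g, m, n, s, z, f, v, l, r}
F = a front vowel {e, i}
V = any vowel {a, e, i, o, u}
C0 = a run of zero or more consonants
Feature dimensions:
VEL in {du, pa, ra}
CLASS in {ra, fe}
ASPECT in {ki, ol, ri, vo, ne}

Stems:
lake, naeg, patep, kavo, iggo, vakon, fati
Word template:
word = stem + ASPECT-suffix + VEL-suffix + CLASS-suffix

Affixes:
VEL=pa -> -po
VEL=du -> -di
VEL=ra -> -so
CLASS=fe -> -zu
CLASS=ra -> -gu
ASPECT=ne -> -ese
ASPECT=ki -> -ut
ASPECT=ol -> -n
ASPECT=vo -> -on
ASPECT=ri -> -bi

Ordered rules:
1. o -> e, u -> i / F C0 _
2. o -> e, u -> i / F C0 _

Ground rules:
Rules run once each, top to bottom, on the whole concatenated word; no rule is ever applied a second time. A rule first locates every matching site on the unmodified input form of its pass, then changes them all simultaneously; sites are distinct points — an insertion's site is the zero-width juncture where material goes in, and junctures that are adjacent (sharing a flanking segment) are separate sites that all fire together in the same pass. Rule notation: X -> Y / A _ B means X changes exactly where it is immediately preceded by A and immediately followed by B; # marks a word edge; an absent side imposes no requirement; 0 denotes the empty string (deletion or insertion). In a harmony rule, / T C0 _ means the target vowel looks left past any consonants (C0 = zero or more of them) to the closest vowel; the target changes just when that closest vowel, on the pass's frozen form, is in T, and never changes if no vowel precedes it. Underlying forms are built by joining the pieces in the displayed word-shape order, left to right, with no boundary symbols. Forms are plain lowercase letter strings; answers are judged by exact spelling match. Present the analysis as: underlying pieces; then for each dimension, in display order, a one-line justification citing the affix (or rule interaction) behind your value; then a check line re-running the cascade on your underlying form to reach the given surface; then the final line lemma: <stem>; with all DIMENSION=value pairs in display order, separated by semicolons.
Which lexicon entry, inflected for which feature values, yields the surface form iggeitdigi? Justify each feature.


underlying: iggo-ut-di-gu
VEL=du - signalled by the affix -di
CLASS=ra - signalled by the affix -gu
ASPECT=ki - signalled by the affix -ut
check: iggoutdigu -> iggeutdigi -> iggeitdigi
lemma: iggo; VEL=du; CLASS=ra; ASPECT=ki


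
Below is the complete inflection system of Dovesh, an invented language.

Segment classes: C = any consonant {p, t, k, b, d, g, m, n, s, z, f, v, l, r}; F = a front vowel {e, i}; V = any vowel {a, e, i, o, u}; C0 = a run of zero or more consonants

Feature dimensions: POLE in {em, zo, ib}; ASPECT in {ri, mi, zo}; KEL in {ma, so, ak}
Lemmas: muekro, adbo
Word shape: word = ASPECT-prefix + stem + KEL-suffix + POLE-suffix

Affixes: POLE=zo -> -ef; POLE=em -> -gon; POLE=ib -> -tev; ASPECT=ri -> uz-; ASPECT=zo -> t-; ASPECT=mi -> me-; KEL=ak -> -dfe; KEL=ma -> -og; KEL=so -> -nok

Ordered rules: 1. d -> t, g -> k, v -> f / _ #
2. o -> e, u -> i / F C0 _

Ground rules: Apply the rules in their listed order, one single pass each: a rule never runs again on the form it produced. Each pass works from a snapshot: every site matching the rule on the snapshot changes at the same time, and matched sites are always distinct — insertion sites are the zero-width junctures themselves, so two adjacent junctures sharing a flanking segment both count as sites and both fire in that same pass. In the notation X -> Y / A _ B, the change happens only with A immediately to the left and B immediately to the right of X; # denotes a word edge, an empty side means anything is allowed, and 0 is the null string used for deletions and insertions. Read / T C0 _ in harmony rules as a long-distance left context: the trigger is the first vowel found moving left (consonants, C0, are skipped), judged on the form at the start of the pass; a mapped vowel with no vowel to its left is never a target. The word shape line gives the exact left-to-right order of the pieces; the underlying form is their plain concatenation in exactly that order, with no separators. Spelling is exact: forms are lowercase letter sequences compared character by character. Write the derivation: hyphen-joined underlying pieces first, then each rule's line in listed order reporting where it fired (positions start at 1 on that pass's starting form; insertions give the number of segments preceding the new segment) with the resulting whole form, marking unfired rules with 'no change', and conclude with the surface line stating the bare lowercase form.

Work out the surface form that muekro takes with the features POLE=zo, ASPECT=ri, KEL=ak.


underlying: uz-muekro-dfe-ef
1. d -> t, g -> k, v -> f / _ #: no change
2. o -> e, u -> i / F C0 _: fires at position(s) 8: uzmuekredfeef
surface: uzmuekredfeef


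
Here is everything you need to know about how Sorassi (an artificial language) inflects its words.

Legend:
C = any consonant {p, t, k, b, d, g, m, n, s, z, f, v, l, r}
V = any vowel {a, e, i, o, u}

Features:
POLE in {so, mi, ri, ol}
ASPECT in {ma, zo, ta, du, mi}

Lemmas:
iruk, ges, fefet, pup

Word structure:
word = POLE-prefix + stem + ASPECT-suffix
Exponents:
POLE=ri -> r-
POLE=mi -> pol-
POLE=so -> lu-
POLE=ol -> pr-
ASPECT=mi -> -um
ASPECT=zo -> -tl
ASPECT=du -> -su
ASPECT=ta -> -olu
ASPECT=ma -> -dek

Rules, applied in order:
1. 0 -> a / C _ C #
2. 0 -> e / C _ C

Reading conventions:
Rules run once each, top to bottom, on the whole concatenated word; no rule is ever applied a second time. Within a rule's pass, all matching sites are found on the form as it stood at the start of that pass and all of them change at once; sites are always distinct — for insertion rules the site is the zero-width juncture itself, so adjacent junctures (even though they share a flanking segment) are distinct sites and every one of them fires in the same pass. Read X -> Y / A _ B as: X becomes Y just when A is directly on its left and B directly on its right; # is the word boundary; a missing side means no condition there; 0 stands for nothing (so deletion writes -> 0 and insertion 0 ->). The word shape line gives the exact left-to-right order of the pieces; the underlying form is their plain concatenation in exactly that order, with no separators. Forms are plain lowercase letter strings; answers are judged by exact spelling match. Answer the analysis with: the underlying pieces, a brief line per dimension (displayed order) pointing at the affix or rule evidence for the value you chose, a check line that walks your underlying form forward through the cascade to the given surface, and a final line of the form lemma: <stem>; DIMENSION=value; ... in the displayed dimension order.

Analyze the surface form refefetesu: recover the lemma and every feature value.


underlying: r-fefet-su
POLE=ri - signalled by the affix r-
ASPECT=du - signalled by the affix -su
check: rfefetsu -> rfefetsu -> refefetesu
lemma: fefet; POLE=ri; ASPECT=du
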